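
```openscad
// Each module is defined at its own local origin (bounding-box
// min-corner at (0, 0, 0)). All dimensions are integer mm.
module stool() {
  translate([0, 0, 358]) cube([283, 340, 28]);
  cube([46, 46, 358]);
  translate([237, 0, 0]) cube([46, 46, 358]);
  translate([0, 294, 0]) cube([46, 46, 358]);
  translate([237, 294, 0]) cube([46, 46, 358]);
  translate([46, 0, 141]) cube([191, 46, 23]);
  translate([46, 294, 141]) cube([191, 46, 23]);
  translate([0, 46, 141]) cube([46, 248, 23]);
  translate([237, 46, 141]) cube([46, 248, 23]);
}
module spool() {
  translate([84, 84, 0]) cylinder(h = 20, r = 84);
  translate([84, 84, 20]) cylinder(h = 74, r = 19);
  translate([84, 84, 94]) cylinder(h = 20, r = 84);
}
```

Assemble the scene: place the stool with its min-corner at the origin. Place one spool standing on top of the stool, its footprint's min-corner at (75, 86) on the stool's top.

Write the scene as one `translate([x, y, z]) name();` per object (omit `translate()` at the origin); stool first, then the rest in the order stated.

stool();
translate([75, 86, 386]) spool();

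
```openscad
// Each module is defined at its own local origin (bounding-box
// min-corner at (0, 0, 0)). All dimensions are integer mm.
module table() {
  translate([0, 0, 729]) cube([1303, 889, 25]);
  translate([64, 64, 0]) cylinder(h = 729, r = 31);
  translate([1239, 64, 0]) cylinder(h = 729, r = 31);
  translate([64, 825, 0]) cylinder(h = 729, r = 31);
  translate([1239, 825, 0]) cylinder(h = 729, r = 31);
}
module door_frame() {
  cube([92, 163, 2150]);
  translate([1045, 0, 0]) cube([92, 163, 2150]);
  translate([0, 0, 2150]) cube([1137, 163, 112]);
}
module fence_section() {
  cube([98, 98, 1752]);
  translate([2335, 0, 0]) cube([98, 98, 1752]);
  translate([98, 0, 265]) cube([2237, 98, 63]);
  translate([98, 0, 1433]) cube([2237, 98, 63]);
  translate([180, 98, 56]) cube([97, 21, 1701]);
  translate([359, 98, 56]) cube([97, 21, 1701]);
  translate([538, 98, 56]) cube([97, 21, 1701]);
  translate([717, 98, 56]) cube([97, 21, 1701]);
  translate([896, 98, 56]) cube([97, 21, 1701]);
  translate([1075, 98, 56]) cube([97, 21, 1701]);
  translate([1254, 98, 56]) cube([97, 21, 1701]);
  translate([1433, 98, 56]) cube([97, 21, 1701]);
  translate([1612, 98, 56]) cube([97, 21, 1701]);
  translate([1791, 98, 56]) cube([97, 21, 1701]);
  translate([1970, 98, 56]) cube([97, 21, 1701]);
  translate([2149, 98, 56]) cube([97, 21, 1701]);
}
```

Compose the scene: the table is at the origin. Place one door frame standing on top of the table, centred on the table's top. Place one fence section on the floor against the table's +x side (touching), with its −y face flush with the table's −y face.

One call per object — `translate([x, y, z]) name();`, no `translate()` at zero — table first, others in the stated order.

table();
translate([83, 363, 754]) door_frame();
translate([1303, 0, 0]) fence_section();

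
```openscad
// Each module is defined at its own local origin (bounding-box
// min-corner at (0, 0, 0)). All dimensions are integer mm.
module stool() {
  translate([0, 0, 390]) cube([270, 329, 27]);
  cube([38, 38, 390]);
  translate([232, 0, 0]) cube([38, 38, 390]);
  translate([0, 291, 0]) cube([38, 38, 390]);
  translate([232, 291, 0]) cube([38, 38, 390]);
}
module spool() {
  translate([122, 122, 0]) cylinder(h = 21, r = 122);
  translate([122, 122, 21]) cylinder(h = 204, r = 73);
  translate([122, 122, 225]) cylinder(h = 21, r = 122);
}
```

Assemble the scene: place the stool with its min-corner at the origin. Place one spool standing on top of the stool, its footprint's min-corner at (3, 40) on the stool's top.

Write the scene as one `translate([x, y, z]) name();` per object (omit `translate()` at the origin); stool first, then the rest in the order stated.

stool();
translate([3, 40, 417]) spool();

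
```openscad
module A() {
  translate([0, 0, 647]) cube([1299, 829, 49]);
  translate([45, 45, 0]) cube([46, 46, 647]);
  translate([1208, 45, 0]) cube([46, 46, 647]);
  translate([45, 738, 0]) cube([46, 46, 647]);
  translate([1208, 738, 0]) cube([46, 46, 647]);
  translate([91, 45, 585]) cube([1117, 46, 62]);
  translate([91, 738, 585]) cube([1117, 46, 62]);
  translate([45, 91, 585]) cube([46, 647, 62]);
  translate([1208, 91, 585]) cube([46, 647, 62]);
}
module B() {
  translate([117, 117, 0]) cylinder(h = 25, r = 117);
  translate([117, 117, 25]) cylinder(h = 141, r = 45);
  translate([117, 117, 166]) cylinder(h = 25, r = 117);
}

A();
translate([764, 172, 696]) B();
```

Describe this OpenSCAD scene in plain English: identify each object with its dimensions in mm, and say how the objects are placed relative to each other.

A is a table with a 1299×829 mm rectangular top, 49 mm thick, top surface at z = 696 mm, supported by four 46×46 mm square legs, each inset 45 mm from the nearest pair of top edges, running from the floor. Four apron rails, 46 mm thick and 62 mm tall, run between adjacent legs with their top edges flush with the underside of the top and their outer faces flush with the legs' outer faces.

B is a spool: two coaxial disc flanges of radius 117 mm and thickness 25 mm, joined by a core cylinder of radius 45 mm and height 141 mm. The lower flange rests on z = 0 and the three cylinders share a vertical axis.

The spool is on top of the table.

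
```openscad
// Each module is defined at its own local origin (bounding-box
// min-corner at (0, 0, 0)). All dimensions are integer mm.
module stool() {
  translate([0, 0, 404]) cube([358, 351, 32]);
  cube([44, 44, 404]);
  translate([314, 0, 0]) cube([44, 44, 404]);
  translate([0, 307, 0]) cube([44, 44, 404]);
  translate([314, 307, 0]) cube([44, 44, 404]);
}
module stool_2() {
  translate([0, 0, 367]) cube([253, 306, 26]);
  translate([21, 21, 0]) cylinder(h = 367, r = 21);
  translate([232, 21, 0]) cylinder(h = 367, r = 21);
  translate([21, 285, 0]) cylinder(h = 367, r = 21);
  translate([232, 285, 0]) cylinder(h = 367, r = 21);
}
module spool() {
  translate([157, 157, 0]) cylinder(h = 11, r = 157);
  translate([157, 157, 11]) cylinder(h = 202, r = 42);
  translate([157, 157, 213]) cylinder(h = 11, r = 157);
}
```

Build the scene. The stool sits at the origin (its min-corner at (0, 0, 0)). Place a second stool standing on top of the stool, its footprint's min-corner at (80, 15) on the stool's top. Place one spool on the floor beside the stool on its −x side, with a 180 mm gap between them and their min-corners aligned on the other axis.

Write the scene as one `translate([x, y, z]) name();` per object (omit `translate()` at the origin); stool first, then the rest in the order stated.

stool();
translate([80, 15, 436]) stool_2();
translate([-494, 0, 0]) spool();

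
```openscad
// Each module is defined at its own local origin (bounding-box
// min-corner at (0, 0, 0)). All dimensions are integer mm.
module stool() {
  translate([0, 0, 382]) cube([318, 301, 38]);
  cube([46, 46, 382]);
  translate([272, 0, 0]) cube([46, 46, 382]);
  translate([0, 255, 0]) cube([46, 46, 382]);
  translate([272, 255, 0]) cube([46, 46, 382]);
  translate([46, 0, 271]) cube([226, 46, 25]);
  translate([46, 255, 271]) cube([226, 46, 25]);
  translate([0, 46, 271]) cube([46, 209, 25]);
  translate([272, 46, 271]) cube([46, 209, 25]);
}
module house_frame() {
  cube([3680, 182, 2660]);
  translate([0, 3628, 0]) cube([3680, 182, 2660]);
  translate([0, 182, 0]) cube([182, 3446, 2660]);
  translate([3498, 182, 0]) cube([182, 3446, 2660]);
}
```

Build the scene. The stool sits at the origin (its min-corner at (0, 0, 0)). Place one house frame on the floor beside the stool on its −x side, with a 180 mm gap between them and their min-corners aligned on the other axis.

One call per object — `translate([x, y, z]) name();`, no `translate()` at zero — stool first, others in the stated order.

stool();
translate([-3860, 0, 0]) house_frame();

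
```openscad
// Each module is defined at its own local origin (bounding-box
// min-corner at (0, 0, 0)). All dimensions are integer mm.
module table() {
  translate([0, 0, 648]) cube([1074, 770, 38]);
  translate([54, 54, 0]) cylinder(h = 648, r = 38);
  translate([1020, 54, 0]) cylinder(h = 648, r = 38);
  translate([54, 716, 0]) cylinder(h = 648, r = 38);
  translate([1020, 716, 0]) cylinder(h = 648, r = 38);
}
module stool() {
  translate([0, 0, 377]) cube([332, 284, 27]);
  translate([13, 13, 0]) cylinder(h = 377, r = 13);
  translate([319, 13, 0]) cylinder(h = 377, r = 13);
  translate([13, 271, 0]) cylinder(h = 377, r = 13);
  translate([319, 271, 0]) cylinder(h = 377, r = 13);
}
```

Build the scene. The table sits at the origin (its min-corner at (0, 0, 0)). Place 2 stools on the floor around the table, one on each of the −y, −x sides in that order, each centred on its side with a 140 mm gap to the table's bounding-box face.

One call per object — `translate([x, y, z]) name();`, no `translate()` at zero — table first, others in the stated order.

table();
translate([371, -424, 0]) stool();
translate([-472, 243, 0]) stool();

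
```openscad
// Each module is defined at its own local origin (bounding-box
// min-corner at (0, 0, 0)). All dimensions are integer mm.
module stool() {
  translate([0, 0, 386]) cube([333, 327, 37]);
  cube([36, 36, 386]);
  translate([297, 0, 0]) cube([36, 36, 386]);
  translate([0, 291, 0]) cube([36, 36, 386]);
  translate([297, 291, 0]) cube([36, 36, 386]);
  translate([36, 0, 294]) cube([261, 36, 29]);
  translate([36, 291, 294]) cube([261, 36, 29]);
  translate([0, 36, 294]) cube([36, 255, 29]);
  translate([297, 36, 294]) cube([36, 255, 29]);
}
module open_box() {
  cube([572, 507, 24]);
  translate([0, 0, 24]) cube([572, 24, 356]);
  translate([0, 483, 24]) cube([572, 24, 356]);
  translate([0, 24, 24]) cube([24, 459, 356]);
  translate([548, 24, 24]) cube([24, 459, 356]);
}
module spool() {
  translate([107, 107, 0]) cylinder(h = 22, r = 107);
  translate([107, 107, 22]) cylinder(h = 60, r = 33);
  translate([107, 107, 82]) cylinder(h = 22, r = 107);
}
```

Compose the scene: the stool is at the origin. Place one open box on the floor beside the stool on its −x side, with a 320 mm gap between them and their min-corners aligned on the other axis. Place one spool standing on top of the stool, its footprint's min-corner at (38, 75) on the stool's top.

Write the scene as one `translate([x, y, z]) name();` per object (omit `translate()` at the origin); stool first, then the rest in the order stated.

stool();
translate([-892, 0, 0]) open_box();
translate([38, 75, 423]) spool();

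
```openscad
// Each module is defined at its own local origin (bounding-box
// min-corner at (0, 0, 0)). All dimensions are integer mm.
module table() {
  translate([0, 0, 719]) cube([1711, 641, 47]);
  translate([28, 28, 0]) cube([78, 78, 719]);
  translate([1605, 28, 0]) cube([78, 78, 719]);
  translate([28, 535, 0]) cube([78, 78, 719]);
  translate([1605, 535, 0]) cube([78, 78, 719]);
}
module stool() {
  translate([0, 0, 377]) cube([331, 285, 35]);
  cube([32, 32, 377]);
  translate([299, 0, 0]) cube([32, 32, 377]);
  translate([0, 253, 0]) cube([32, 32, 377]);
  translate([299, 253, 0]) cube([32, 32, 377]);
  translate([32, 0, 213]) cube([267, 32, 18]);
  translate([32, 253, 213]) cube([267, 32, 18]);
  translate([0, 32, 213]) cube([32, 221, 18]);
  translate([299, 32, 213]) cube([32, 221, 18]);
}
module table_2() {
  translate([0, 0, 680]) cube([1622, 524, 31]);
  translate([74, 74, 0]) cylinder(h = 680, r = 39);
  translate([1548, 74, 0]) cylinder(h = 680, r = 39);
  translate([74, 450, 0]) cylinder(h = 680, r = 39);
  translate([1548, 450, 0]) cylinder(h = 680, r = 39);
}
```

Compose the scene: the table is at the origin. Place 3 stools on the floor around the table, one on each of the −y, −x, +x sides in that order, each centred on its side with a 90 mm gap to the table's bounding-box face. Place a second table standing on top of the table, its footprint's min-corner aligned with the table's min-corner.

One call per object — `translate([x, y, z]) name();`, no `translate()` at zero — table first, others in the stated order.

table();
translate([690, -375, 0]) stool();
translate([-421, 178, 0]) stool();
translate([1801, 178, 0]) stool();
translate([0, 0, 766]) table_2();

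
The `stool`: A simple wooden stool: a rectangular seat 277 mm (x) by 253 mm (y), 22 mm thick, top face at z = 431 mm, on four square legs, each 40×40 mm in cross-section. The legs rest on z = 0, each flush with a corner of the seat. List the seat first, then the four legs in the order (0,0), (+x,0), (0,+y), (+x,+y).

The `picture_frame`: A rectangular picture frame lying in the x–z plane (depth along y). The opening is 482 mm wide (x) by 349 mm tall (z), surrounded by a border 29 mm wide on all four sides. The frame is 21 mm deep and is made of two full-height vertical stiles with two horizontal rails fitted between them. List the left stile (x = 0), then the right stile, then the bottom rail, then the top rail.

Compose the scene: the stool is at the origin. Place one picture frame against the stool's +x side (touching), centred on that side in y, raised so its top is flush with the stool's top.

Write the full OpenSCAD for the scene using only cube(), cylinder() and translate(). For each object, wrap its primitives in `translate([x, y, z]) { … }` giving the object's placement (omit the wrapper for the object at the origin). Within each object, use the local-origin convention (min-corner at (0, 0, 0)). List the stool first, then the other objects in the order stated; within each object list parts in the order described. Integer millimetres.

translate([0, 0, 409]) cube([277, 253, 22]);
cube([40, 40, 409]);
translate([237, 0, 0]) cube([40, 40, 409]);
translate([0, 213, 0]) cube([40, 40, 409]);
translate([237, 213, 0]) cube([40, 40, 409]);
translate([277, 116, 24]) {
  cube([29, 21, 407]);
  translate([511, 0, 0]) cube([29, 21, 407]);
  translate([29, 0, 0]) cube([482, 21, 29]);
  translate([29, 0, 378]) cube([482, 21, 29]);
}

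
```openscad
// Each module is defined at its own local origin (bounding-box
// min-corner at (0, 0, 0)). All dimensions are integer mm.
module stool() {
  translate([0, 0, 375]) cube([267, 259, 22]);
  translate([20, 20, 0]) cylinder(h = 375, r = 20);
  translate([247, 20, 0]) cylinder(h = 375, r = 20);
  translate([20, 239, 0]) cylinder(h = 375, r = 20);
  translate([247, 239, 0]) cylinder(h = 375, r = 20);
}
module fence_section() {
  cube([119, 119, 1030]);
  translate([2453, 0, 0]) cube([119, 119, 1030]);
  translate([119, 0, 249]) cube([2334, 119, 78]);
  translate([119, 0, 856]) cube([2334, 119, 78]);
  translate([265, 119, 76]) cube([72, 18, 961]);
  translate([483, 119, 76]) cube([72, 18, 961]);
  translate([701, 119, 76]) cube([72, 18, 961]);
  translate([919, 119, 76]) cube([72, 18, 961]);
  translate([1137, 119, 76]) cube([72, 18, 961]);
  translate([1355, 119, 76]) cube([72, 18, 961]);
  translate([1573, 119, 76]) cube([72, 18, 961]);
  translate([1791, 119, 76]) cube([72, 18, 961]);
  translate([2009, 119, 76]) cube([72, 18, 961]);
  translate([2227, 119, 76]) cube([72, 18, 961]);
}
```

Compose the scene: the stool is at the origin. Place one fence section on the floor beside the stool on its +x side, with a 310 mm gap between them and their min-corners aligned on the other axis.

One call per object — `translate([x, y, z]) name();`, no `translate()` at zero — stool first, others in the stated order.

stool();
translate([577, 0, 0]) fence_section();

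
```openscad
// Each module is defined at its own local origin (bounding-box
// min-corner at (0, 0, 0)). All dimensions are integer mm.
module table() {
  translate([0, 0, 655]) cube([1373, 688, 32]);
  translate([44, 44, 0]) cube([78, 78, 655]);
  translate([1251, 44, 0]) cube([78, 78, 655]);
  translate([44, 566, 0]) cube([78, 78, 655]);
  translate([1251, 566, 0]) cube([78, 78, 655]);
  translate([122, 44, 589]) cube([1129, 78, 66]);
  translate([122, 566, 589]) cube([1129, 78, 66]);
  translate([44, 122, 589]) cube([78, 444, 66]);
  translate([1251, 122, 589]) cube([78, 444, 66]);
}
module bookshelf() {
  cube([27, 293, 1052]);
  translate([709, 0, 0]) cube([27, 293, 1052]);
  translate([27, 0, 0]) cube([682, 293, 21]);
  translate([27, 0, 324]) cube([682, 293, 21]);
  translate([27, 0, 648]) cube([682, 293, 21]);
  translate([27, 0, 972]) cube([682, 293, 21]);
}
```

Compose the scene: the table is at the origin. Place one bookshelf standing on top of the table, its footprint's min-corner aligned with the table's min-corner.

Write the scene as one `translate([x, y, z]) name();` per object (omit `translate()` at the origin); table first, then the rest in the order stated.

table();
translate([0, 0, 687]) bookshelf();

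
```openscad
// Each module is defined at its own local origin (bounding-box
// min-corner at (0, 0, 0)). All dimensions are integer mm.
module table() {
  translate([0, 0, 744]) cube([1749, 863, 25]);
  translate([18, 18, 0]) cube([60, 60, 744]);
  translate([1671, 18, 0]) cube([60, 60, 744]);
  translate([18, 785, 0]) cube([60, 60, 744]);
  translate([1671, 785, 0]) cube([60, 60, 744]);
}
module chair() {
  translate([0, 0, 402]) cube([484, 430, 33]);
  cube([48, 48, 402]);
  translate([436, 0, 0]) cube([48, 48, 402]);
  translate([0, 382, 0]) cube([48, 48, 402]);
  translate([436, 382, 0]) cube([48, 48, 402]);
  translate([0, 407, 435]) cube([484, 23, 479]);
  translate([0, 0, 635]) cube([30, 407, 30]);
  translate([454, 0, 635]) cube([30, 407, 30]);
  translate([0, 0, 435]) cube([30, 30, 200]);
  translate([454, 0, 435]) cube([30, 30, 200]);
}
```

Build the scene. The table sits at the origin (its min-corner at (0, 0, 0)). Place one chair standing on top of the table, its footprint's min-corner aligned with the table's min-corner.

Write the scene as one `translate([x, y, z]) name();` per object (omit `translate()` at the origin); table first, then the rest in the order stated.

table();
translate([0, 0, 769]) chair();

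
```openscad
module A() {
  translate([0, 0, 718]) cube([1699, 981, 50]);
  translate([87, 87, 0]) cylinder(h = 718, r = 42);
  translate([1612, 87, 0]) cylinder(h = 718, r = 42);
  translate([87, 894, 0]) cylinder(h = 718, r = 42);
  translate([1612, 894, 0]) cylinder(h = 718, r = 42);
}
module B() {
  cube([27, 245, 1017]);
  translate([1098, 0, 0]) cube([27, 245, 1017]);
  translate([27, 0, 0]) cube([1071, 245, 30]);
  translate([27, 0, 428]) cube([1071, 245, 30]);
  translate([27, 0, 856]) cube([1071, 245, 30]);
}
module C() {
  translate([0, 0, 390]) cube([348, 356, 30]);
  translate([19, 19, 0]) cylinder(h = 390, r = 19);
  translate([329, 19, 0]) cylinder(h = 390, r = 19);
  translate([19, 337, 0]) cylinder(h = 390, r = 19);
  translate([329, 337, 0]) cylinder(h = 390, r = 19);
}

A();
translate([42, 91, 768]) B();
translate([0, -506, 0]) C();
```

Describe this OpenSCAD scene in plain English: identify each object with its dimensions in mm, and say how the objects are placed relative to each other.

A is a table with a 1699×981 mm rectangular top, 50 mm thick, top surface at z = 768 mm, supported by four round legs of 84 mm diameter, each leg's bounding box inset 45 mm from the nearest pair of top edges, running from the floor.

B is an open bookshelf. Two side panels, each 27 mm thick, 245 mm deep and 1017 mm tall, stand 1125 mm apart (outside-to-outside). Between them sit 3 shelves, each 30 mm thick and 245 mm deep, spanning the full gap between the sides. The bottom shelf rests on the floor (its underside at z = 0) and the clear gap between one shelf's top and the next shelf's underside is 398 mm.

C is a four-legged stool. The seat is a 348×356×30 mm slab whose top surface is at z = 420 mm; four round legs, each 38 mm in diameter, run from the floor (z = 0) to the underside of the seat, each leg's axis is inset half a diameter from the nearest pair of seat edges (so the leg's bounding box is flush with the corner).

The bookshelf is on top of the table. The stool is on the floor beside the table on its −y side.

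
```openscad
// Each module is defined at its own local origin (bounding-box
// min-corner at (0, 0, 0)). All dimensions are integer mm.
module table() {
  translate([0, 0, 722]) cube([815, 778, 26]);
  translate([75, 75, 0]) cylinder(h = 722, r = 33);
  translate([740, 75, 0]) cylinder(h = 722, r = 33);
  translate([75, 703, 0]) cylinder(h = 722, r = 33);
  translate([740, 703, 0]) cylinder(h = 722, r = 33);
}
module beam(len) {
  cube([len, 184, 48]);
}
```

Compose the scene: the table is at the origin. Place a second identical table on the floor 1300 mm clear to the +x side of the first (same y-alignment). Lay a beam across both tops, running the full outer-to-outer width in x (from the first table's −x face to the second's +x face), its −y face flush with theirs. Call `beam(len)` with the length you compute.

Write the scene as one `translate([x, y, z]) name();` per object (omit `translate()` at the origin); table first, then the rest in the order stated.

table();
translate([2115, 0, 0]) table();
translate([0, 0, 748]) beam(2930);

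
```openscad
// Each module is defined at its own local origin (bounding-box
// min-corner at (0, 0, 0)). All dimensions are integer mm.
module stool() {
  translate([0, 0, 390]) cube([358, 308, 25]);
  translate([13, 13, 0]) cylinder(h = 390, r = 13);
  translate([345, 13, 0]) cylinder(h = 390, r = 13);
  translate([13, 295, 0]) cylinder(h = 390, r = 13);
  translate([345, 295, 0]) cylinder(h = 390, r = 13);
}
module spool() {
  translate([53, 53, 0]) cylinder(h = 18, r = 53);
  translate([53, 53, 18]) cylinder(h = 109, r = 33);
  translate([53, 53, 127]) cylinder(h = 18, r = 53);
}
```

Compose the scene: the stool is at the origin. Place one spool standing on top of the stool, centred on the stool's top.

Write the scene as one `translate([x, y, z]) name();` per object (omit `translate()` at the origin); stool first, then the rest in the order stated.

stool();
translate([126, 101, 415]) spool();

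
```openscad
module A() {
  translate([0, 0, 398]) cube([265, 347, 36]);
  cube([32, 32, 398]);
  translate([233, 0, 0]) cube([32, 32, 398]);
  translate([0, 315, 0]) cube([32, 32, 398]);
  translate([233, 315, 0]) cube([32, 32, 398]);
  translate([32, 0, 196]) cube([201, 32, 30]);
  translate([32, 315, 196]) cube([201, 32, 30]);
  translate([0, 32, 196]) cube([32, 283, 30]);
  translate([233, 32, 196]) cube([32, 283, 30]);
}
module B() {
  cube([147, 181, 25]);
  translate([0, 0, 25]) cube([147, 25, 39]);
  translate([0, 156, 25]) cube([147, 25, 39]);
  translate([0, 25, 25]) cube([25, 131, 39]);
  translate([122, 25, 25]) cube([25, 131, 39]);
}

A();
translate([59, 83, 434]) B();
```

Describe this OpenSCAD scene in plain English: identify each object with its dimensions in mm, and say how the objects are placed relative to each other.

A is a four-legged stool. The seat is 265×347 mm, 36 mm thick, top at z = 434 mm. It stands on four square legs, each 32×32 mm in cross-section, from z = 0 to the seat underside, each flush with a corner of the seat. Four stretchers, 32 mm wide and 30 mm tall, connect adjacent legs with their undersides at z = 196 mm, each running between the inner faces of the legs it joins and aligned with the legs' outer faces on the other axis.

B is an open-topped rectangular box: outside dimensions 147×181×64 mm, with a uniform wall and base thickness of 25 mm. The base is a full 147×181 slab on the floor; four walls sit on top of the base. The front and back walls (the −y and +y sides) span the full width; the two side walls fit between them.

The open box is on top of the stool, centred.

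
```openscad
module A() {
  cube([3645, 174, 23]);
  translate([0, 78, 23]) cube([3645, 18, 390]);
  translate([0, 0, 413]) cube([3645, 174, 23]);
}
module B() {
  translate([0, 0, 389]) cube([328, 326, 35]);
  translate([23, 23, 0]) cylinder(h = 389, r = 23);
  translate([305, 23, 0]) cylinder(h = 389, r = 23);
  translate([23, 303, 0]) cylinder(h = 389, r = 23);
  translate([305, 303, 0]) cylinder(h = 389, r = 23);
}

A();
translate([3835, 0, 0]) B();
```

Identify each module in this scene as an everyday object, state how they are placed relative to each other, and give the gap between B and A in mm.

The stool's nearest face is 190 mm from the I-beam's +x face.

A is an I-beam. B is a stool. The stool is on the floor beside the I-beam on its +x side. The gap between the stool and the I-beam is 190 mm.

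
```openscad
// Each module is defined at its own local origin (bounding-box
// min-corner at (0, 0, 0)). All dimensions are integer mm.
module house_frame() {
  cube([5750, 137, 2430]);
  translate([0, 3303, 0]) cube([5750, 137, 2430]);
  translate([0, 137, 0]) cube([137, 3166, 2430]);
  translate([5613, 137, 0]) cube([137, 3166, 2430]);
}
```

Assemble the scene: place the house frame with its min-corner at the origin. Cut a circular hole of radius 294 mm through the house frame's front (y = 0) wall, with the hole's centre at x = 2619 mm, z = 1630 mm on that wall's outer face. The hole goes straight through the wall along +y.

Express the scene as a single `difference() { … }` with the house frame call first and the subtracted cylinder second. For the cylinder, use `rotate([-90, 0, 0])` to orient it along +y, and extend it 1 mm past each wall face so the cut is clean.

difference() {
  house_frame();
  translate([2619, -1, 1630]) rotate([-90, 0, 0]) cylinder(h = 139, r = 294);
}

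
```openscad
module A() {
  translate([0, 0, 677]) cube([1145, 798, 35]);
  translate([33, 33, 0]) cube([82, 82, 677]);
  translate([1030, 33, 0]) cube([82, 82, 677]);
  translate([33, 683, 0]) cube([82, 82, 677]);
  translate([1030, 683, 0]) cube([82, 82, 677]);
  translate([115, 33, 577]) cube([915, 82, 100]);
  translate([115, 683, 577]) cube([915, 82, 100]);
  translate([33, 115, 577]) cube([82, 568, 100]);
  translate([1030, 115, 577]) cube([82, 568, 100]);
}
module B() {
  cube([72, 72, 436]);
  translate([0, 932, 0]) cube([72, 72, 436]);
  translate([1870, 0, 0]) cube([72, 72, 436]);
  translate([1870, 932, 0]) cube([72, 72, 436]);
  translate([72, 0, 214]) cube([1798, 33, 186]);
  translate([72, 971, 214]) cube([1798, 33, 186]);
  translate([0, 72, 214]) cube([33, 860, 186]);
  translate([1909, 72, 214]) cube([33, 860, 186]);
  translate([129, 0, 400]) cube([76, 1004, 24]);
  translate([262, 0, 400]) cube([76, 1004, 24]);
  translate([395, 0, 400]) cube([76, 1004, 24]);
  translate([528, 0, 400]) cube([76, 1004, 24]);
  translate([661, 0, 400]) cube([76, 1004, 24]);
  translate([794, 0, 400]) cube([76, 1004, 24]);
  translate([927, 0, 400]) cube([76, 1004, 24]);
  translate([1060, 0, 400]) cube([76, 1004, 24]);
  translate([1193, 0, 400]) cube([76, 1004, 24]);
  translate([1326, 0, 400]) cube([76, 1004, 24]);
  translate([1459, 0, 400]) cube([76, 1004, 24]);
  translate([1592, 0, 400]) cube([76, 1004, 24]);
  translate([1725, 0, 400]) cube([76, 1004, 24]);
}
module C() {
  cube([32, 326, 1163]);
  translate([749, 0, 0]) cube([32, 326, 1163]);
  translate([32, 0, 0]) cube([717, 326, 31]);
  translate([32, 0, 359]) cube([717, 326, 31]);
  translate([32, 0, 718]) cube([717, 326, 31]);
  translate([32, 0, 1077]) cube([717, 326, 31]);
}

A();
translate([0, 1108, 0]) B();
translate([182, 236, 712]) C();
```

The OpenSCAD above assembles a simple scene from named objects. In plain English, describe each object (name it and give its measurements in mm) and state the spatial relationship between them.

A is a rectangular dining table. The top is 1145×798×35 mm with its upper surface at z = 712 mm. It stands on four 82×82 mm square legs, each inset 33 mm from the nearest pair of top edges, running from the floor to the underside of the top. Four apron rails, 82 mm thick and 100 mm tall, run between adjacent legs with their top edges flush with the underside of the top and their outer faces flush with the legs' outer faces.

B is a bed frame 1942 mm long (x) by 1004 mm wide (y). Four 72×72 mm corner posts, 436 mm tall, at the corners of the footprint. Four rails of 33 mm thickness and 186 mm height run between adjacent posts with their undersides at z = 214 mm, their outer faces flush with the outside of the frame (the two x-running rails run between the posts' inner faces; the two y-running rails run between the posts' inner faces). 13 slats, each 76 mm wide (x) and 24 mm thick, lie across the top of the two x-running rails, running the full 1004 mm width of the frame in y; the slats are evenly spaced along x between the inner faces of the end posts with equal gaps (rounded down to the nearest mm) at the −x end and between each pair — any rounding remainder accumulates at the +x end.

C is an open bookshelf. Two side panels, each 32 mm thick, 326 mm deep and 1163 mm tall, stand 781 mm apart (outside-to-outside). Between them sit 4 shelves, each 31 mm thick and 326 mm deep, spanning the full gap between the sides. The bottom shelf rests on the floor (its underside at z = 0) and the clear gap between one shelf's top and the next shelf's underside is 328 mm.

The bed frame is on the floor beside the table on its +y side. The bookshelf is on top of the table, centred.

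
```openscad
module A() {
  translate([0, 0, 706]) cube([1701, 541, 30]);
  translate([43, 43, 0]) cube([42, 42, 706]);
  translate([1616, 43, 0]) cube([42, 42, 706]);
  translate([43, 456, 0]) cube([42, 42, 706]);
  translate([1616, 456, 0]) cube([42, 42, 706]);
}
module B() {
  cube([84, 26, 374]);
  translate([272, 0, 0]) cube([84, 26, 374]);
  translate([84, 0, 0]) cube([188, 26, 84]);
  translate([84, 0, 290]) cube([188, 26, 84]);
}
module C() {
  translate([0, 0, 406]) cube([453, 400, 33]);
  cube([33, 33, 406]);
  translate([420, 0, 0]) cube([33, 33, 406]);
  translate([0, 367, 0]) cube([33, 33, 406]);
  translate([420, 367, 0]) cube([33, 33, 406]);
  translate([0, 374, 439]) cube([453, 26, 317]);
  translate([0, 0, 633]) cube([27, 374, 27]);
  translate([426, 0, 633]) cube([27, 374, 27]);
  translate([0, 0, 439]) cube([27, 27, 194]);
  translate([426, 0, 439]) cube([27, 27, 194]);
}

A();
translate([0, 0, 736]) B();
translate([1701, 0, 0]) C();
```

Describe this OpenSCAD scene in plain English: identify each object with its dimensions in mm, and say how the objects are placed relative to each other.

A is a rectangular dining table. The top is 1701×541×30 mm with its upper surface at z = 736 mm. It stands on four 42×42 mm square legs, each inset 43 mm from the nearest pair of top edges, running from the floor to the underside of the top.

B is a picture frame with a 188×206 mm rectangular opening (x by z) and a uniform 84 mm border on every side. Frame depth is 26 mm along y. It is built from two vertical stiles running the full outside height and two horizontal rails spanning the gap between the stiles.

C is a chair. The seat is a 453×400×33 mm slab with its top at z = 439 mm, on four 33×33 mm corner legs (flush with the seat edges, standing on z = 0). A flat backrest 26 mm thick, 317 mm tall, spans the full seat width and rises from the seat top along its +y edge, rear face flush with the rear of the seat. Two armrests of 27×27 mm section run along each side from the seat's front edge to the front of the backrest, top faces 221 mm above the seat top and outer faces flush with the seat's x-edges; a 27×27 mm post under the front of each armrest stands on the seat at the front corner.

The picture frame is on top of the table. The chair is against the table's +x side, with their −y faces flush.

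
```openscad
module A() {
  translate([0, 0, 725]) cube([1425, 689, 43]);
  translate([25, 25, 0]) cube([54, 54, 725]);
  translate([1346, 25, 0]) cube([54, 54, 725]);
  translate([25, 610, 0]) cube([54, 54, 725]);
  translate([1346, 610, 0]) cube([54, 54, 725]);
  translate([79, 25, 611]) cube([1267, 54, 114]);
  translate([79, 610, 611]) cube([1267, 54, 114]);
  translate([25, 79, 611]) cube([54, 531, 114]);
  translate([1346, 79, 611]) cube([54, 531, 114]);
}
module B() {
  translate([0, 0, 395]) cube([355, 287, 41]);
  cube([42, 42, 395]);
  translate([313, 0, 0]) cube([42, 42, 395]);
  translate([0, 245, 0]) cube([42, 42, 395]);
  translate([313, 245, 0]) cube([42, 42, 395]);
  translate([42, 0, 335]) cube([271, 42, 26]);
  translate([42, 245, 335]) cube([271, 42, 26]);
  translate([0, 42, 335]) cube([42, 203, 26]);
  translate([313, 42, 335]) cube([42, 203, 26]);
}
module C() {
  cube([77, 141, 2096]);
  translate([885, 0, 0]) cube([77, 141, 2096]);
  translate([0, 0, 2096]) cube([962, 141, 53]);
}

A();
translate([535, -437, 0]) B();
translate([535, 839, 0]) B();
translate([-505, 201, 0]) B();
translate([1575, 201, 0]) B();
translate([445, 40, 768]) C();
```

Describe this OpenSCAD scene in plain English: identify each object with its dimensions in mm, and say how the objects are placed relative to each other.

A is a table with a 1425×689 mm rectangular top, 43 mm thick, top surface at z = 768 mm, supported by four 54×54 mm square legs, each inset 25 mm from the nearest pair of top edges, running from the floor. Four apron rails, 54 mm thick and 114 mm tall, run between adjacent legs with their top edges flush with the underside of the top and their outer faces flush with the legs' outer faces.

B is a four-legged stool. The seat is a 355×287×41 mm slab whose top surface is at z = 436 mm; four square legs, each 42×42 mm in cross-section, run from the floor (z = 0) to the underside of the seat, each flush with a corner of the seat. Four stretchers, 42 mm wide and 26 mm tall, connect adjacent legs with their undersides at z = 335 mm, each running between the inner faces of the legs it joins and aligned with the legs' outer faces on the other axis.

C is a door frame. The clear opening is 808 mm wide and 2096 mm high. Two 77 mm wide jambs, 141 mm deep, stand either side of the opening from the floor to the top of the opening. A 53 mm thick head sits across the top of both jambs, spanning the full outside width of the frame.

Four stools sit around the table at the −y, +y, −x, +x sides. The door frame is on top of the table.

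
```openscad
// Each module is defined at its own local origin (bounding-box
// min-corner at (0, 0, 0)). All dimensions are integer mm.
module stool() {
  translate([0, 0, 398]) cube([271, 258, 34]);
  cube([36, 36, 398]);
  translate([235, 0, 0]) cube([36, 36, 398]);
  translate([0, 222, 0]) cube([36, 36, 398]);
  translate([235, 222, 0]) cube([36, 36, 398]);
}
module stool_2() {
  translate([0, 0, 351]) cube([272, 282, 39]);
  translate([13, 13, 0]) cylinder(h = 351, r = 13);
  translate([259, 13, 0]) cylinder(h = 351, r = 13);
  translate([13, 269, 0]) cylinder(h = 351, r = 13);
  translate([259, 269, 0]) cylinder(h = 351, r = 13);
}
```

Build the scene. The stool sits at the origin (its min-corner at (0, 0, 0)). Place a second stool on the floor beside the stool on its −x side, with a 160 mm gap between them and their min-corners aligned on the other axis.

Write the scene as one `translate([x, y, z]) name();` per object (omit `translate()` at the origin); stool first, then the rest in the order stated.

stool();
translate([-432, 0, 0]) stool_2();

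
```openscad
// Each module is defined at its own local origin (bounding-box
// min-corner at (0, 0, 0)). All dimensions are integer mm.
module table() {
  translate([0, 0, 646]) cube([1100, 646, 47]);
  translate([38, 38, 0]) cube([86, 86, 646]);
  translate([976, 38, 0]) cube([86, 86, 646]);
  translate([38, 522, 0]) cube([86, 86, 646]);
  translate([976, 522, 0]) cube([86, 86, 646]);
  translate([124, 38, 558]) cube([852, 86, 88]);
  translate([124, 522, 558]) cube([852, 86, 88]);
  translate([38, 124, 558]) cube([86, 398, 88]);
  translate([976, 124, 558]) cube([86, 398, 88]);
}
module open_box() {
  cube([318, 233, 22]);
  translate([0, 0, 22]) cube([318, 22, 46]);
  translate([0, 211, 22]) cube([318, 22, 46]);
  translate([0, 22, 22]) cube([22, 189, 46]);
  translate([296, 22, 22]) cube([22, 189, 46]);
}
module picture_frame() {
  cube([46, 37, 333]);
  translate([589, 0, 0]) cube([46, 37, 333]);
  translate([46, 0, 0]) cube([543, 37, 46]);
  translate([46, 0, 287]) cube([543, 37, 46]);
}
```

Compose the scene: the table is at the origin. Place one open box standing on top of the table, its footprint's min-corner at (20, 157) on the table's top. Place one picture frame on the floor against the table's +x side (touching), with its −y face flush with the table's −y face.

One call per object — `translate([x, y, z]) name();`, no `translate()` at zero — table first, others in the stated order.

table();
translate([20, 157, 693]) open_box();
translate([1100, 0, 0]) picture_frame();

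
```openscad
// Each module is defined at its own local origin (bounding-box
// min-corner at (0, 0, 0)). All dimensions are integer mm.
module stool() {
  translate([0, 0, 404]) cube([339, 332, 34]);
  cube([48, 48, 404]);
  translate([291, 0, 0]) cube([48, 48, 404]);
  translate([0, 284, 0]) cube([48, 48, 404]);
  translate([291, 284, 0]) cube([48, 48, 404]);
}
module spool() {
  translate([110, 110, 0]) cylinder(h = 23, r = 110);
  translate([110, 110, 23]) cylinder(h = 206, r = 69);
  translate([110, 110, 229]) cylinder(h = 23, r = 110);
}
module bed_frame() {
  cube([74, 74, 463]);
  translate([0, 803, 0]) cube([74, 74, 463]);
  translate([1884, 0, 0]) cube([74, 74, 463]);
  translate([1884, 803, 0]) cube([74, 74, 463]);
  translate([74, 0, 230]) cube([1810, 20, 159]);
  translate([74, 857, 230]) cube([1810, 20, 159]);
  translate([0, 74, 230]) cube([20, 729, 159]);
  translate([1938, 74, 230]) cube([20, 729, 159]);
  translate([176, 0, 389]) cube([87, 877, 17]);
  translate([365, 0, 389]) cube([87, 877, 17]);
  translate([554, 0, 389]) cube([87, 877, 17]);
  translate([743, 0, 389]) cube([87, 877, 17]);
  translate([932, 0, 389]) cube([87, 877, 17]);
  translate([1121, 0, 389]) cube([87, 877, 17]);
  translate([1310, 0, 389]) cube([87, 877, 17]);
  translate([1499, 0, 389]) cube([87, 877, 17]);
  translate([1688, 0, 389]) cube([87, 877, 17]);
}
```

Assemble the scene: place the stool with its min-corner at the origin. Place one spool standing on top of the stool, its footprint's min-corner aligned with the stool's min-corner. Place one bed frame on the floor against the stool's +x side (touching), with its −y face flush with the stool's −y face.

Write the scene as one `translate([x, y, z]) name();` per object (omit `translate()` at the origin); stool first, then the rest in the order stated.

stool();
translate([0, 0, 438]) spool();
translate([339, 0, 0]) bed_frame();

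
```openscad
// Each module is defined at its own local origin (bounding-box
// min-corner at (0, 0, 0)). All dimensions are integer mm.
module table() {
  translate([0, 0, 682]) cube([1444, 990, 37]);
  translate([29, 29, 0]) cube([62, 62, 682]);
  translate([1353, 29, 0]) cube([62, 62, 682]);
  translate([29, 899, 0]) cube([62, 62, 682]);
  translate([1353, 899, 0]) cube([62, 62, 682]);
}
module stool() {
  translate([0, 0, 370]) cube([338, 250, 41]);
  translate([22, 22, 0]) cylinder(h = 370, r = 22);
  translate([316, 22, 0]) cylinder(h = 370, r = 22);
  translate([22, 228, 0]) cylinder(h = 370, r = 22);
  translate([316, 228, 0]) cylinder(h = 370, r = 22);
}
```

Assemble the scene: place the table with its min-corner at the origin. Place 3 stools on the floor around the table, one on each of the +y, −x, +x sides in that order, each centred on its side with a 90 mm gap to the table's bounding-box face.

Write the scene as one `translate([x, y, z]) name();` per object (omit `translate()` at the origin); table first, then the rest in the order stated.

table();
translate([553, 1080, 0]) stool();
translate([-428, 370, 0]) stool();
translate([1534, 370, 0]) stool();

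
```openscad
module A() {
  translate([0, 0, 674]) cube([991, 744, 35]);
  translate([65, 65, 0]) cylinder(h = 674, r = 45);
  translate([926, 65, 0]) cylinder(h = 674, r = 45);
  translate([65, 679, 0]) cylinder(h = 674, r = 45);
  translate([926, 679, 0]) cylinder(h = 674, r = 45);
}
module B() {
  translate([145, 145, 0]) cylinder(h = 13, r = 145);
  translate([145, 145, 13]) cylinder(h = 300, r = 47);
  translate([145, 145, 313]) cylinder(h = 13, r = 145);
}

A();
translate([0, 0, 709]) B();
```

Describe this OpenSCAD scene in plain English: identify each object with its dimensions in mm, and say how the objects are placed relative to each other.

A is a table with a 991×744 mm rectangular top, 35 mm thick, top surface at z = 709 mm, supported by four round legs of 90 mm diameter, each leg's bounding box inset 20 mm from the nearest pair of top edges, running from the floor.

B is a spool: two coaxial disc flanges of radius 145 mm and thickness 13 mm, joined by a core cylinder of radius 47 mm and height 300 mm. The lower flange rests on z = 0 and the three cylinders share a vertical axis.

The spool is on top of the table.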